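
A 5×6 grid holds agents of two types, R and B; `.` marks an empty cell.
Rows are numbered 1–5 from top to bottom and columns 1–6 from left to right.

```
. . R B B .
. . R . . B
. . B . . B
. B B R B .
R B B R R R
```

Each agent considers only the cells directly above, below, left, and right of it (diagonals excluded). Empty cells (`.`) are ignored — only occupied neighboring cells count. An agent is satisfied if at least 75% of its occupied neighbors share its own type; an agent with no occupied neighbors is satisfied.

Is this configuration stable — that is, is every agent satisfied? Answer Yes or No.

No

(1,3)R 1/2 not
(1,4)B 1/2 not
(1,5)B 1/1 satisfied
(2,3)R 1/2 not
(2,6)B 1/1 satisfied
(3,3)B 1/2 not
(3,6)B 1/1 satisfied
(4,2)B 2/2 satisfied
(4,3)B 3/4 satisfied
(4,4)R 1/3 not
(4,5)B 0/2 not
(5,1)R 0/1 not
(5,2)B 2/3 not
(5,3)B 2/3 not
(5,4)R 2/3 not
(5,5)R 2/3 not
(5,6)R 1/1 satisfied
For instance (1,3) has only 1/2 same-type neighbors, below 3/4.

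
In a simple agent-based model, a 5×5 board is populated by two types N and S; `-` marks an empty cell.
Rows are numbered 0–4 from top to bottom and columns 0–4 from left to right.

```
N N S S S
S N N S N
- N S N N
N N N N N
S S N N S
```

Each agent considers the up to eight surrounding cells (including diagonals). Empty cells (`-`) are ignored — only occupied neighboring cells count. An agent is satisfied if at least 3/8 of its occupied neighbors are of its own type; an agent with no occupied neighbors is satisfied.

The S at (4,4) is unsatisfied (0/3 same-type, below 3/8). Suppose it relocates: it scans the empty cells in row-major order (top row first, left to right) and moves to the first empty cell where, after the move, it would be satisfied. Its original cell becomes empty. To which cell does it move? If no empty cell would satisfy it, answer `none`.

none

Vacating (4,4). Empty cells in order:
  (2,0): 1/5 same-type → still unsatisfied.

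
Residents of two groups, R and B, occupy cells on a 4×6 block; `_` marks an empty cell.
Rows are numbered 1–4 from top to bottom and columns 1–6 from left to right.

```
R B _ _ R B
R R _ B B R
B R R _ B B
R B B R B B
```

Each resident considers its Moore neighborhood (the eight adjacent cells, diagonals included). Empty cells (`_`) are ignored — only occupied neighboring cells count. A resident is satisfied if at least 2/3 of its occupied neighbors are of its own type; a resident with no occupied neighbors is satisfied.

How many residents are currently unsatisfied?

13

Row 1: (1,1)R 2/3 ✓ · (1,2)B 0/3 ✗ · (1,5)R 1/4 ✗ · (1,6)B 1/3 ✗
Row 2: (2,1)R 3/5 ✗ · (2,2)R 4/6 ✓ · (2,4)B 2/4 ✗ · (2,5)B 4/6 ✓ · (2,6)R 1/5 ✗
Row 3: (3,1)B 1/5 ✗ · (3,2)R 4/7 ✗ · (3,3)R 3/6 ✗ · (3,5)B 5/7 ✓ · (3,6)B 4/5 ✓
Row 4: (4,1)R 1/3 ✗ · (4,2)B 2/5 ✗ · (4,3)B 1/4 ✗ · (4,4)R 1/4 ✗ · (4,5)B 3/4 ✓ · (4,6)B 3/3 ✓
Unsatisfied: (1,2), (1,5), (1,6), (2,1), (2,4), (2,6), (3,1), (3,2), (3,3), (4,1), (4,2), (4,3), (4,4) — 13 in total.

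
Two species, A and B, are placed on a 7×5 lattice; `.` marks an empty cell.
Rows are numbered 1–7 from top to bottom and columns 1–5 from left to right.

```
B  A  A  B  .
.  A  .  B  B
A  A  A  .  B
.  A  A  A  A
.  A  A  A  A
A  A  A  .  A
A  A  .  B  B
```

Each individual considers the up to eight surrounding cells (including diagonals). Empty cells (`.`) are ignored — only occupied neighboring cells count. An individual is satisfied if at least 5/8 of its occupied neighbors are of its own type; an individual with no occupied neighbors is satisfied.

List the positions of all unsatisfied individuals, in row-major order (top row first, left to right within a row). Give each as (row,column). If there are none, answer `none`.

Row 1: (1,1)B 0/2 ✗ · (1,2)A 2/3 ✓ · (1,3)A 2/4 ✗ · (1,4)B 2/3 ✓
Row 2: (2,2)A 5/6 ✓ · (2,4)B 3/5 ✗ · (2,5)B 3/3 ✓
Row 3: (3,1)A 3/3 ✓ · (3,2)A 5/5 ✓ · (3,3)A 5/6 ✓ · (3,5)B 2/4 ✗
Row 4: (4,2)A 6/6 ✓ · (4,3)A 7/7 ✓ · (4,4)A 6/7 ✓ · (4,5)A 3/4 ✓
Row 5: (5,2)A 6/6 ✓ · (5,3)A 7/7 ✓ · (5,4)A 7/7 ✓ · (5,5)A 4/4 ✓
Row 6: (6,1)A 4/4 ✓ · (6,2)A 6/6 ✓ · (6,3)A 5/6 ✓ · (6,5)A 2/4 ✗
Row 7: (7,1)A 3/3 ✓ · (7,2)A 4/4 ✓ · (7,4)B 1/3 ✗ · (7,5)B 1/2 ✗

(1,1), (1,3), (2,4), (3,5), (6,5), (7,4), (7,5)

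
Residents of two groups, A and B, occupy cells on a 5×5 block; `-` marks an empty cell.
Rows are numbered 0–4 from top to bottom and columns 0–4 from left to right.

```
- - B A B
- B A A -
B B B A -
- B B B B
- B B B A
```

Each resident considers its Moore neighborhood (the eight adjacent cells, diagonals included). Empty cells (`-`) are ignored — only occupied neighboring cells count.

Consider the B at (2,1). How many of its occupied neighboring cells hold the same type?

Occupied neighbors of (2,1): (1,1)=B, (1,2)=A, (2,0)=B, (2,2)=B, (3,1)=B, (3,2)=B.
Same type (B): 5 of 6.

5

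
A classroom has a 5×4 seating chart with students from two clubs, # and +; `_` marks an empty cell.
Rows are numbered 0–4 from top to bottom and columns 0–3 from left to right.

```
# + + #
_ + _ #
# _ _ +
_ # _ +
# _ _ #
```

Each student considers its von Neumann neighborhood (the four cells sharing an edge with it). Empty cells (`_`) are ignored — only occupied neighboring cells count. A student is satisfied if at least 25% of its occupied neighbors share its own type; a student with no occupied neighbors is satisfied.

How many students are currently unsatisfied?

(0,0)# 0/1 unhappy
(0,1)+ 2/3 ok
(0,2)+ 1/2 ok
(0,3)# 1/2 ok
(1,1)+ 1/1 ok
(1,3)# 1/2 ok
(2,0)# 0/0 ok
(2,3)+ 1/2 ok
(3,1)# 0/0 ok
(3,3)+ 1/2 ok
(4,0)# 0/0 ok
(4,3)# 0/1 unhappy
Unsatisfied: (0,0), (4,3) — 2 in total.

2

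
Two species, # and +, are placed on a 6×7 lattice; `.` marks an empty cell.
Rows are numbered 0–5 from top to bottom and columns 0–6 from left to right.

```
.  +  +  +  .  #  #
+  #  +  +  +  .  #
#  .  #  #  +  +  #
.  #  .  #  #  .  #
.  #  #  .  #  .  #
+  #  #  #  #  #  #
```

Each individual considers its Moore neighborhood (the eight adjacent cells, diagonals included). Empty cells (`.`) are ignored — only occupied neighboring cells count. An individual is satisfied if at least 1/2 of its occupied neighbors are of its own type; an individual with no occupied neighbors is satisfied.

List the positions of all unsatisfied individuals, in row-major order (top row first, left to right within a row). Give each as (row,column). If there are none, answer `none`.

(1,0), (1,1), (2,3), (2,5), (5,0)

Row 0: (0,1)+ 3/4 ✓ · (0,2)+ 4/5 ✓ · (0,3)+ 4/4 ✓ · (0,5)# 2/3 ✓ · (0,6)# 2/2 ✓
Row 1: (1,0)+ 1/3 ✗ · (1,1)# 2/6 ✗ · (1,2)+ 4/7 ✓ · (1,3)+ 5/7 ✓ · (1,4)+ 4/6 ✓ · (1,6)# 3/4 ✓
Row 2: (2,0)# 2/3 ✓ · (2,2)# 4/6 ✓ · (2,3)# 3/7 ✗ · (2,4)+ 3/6 ✓ · (2,5)+ 2/6 ✗ · (2,6)# 2/3 ✓
Row 3: (3,1)# 4/4 ✓ · (3,3)# 5/6 ✓ · (3,4)# 3/5 ✓ · (3,6)# 2/3 ✓
Row 4: (4,1)# 4/5 ✓ · (4,2)# 6/6 ✓ · (4,4)# 5/5 ✓ · (4,6)# 3/3 ✓
Row 5: (5,0)+ 0/2 ✗ · (5,1)# 3/4 ✓ · (5,2)# 4/4 ✓ · (5,3)# 4/4 ✓ · (5,4)# 3/3 ✓ · (5,5)# 4/4 ✓ · (5,6)# 2/2 ✓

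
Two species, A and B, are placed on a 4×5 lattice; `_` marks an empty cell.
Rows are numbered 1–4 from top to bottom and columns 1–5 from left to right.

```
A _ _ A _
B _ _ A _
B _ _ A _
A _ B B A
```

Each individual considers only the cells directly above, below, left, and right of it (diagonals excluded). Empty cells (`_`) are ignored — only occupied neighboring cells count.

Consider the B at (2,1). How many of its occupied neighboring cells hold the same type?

1

Occupied neighbors of (2,1): (1,1)=A, (3,1)=B.
Same type (B): 1 of 2.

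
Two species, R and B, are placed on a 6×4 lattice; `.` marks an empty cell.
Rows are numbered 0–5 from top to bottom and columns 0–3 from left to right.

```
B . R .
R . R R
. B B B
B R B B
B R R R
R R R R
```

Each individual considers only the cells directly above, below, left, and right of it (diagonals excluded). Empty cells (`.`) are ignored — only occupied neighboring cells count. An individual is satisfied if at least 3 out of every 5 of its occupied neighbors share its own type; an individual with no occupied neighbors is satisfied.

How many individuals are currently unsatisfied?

9

(0,0)B 0/1 ✗
(0,2)R 1/1 ✓
(1,0)R 0/1 ✗
(1,2)R 2/3 ✓
(1,3)R 1/2 ✗
(2,1)B 1/2 ✗
(2,2)B 3/4 ✓
(2,3)B 2/3 ✓
(3,0)B 1/2 ✗
(3,1)R 1/4 ✗
(3,2)B 2/4 ✗
(3,3)B 2/3 ✓
(4,0)B 1/3 ✗
(4,1)R 3/4 ✓
(4,2)R 3/4 ✓
(4,3)R 2/3 ✓
(5,0)R 1/2 ✗
(5,1)R 3/3 ✓
(5,2)R 3/3 ✓
(5,3)R 2/2 ✓
Unsatisfied: (0,0), (1,0), (1,3), (2,1), (3,0), (3,1), (3,2), (4,0), (5,0) — 9 in total.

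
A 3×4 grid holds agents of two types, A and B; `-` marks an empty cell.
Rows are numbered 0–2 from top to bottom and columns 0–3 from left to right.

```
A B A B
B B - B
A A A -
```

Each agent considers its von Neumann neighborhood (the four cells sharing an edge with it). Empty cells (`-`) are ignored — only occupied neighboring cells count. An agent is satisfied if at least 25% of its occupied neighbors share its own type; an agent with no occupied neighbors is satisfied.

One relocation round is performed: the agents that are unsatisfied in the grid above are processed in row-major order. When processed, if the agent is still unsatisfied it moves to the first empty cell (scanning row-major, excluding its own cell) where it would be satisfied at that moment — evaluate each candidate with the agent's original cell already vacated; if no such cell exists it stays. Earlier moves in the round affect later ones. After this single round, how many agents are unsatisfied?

Initially unsatisfied (in order): (0,0), (0,2).
  (0,0) → (1,2).
  (0,2): now satisfied by earlier moves; stays.
Resulting grid:
- B A B
B B A B
A A A -
All satisfied now.

0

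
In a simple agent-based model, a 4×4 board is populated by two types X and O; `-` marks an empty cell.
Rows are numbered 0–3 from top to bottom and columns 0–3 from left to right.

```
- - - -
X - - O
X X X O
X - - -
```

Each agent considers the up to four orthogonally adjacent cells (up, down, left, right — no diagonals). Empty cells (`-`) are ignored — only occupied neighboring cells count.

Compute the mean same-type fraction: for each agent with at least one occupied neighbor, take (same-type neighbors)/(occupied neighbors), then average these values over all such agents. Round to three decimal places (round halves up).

(1,0)X 1/1
(1,3)O 1/1
(2,0)X 3/3
(2,1)X 2/2
(2,2)X 1/2
(2,3)O 1/2
(3,0)X 1/1
Sum over 7 agents: 1/1 + 1/1 + 3/3 + 2/2 + 1/2 + 1/2 + 1/1 = 6; mean = 6 ÷ 7 = 6/7 = 0.857142… → 0.857.

0.857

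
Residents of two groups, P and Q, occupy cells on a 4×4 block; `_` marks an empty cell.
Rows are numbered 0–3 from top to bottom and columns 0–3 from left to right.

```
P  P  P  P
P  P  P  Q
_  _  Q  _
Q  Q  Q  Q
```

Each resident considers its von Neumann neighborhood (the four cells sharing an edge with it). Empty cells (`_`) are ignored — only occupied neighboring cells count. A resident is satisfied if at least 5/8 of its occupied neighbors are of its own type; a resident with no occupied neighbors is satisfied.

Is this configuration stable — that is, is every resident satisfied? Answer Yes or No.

(0,0)P 2/2 ✓
(0,1)P 3/3 ✓
(0,2)P 3/3 ✓
(0,3)P 1/2 ✗
(1,0)P 2/2 ✓
(1,1)P 3/3 ✓
(1,2)P 2/4 ✗
(1,3)Q 0/2 ✗
(2,2)Q 1/2 ✗
(3,0)Q 1/1 ✓
(3,1)Q 2/2 ✓
(3,2)Q 3/3 ✓
(3,3)Q 1/1 ✓
For instance (0,3) has only 1/2 same-type neighbors, below 5/8.

No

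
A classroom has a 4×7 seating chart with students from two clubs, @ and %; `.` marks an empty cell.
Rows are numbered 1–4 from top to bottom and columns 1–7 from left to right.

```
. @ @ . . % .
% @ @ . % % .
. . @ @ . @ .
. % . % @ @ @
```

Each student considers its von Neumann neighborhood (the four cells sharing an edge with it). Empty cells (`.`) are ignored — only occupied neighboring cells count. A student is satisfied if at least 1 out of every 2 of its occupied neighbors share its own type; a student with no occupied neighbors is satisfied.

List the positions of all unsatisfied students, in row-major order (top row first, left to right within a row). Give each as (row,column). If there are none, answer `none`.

(1,2)@ 2/2 satisfied
(1,3)@ 2/2 satisfied
(1,6)% 1/1 satisfied
(2,1)% 0/1 not
(2,2)@ 2/3 satisfied
(2,3)@ 3/3 satisfied
(2,5)% 1/1 satisfied
(2,6)% 2/3 satisfied
(3,3)@ 2/2 satisfied
(3,4)@ 1/2 satisfied
(3,6)@ 1/2 satisfied
(4,2)% 0/0 satisfied
(4,4)% 0/2 not
(4,5)@ 1/2 satisfied
(4,6)@ 3/3 satisfied
(4,7)@ 1/1 satisfied

(2,1), (4,4)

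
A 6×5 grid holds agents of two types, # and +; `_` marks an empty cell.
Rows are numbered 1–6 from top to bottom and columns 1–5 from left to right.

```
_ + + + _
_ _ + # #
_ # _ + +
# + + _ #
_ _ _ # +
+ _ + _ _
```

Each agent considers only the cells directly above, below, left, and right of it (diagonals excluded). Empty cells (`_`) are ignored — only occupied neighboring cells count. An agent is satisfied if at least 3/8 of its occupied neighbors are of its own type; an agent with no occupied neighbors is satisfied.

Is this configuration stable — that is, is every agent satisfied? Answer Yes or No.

Row 1: (1,2)+ 1/1 ok · (1,3)+ 3/3 ok · (1,4)+ 1/2 ok
Row 2: (2,3)+ 1/2 ok · (2,4)# 1/4 unhappy · (2,5)# 1/2 ok
Row 3: (3,2)# 0/1 unhappy · (3,4)+ 1/2 ok · (3,5)+ 1/3 unhappy
Row 4: (4,1)# 0/1 unhappy · (4,2)+ 1/3 unhappy · (4,3)+ 1/1 ok · (4,5)# 0/2 unhappy
Row 5: (5,4)# 0/1 unhappy · (5,5)+ 0/2 unhappy
Row 6: (6,1)+ 0/0 ok · (6,3)+ 0/0 ok
For instance (2,4) has only 1/4 same-type neighbors, below 3/8.

No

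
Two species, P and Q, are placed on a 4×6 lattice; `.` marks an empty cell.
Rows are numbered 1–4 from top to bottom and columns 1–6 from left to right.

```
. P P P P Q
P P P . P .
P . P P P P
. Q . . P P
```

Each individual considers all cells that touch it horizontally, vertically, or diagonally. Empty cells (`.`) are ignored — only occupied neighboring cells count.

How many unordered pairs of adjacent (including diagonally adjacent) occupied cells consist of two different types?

4

Scan each occupied cell's neighbors to the right and below (and the two forward diagonals) so each pair is counted once.
Row 1: P(1,2)–P(1,3)= P(1,2)–P(2,2)= P(1,2)–P(2,3)= P(1,2)–P(2,1)= P(1,3)–P(1,4)= P(1,3)–P(2,3)= P(1,3)–P(2,2)= P(1,4)–P(1,5)= P(1,4)–P(2,5)= P(1,4)–P(2,3)= P(1,5)–Q(1,6)≠ P(1,5)–P(2,5)= Q(1,6)–P(2,5)≠  → 2/13 unlike.
Row 2: P(2,1)–P(2,2)= P(2,1)–P(3,1)= P(2,2)–P(2,3)= P(2,2)–P(3,3)= P(2,2)–P(3,1)= P(2,3)–P(3,3)= P(2,3)–P(3,4)= P(2,5)–P(3,5)= P(2,5)–P(3,6)= P(2,5)–P(3,4)=  → 0/10 unlike.
Row 3: P(3,1)–Q(4,2)≠ P(3,3)–P(3,4)= P(3,3)–Q(4,2)≠ P(3,4)–P(3,5)= P(3,4)–P(4,5)= P(3,5)–P(3,6)= P(3,5)–P(4,5)= P(3,5)–P(4,6)= P(3,6)–P(4,6)= P(3,6)–P(4,5)=  → 2/10 unlike.
Row 4: P(4,5)–P(4,6)=  → 0/1 unlike.
Total adjacent occupied pairs: 34; unlike-type pairs: 4.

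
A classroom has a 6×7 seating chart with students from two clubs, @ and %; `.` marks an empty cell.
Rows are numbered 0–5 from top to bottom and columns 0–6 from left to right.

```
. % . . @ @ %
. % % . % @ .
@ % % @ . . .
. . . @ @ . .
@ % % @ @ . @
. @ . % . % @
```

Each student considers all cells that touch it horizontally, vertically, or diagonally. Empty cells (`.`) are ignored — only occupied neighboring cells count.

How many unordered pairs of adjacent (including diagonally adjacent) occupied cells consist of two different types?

21

Scan each occupied cell's neighbors to the right and below (and the two forward diagonals) so each pair is counted once.
Row 0: %(0,1)–%(1,1)= %(0,1)–%(1,2)= @(0,4)–@(0,5)= @(0,4)–%(1,4)≠ @(0,4)–@(1,5)= @(0,5)–%(0,6)≠ @(0,5)–@(1,5)= @(0,5)–%(1,4)≠ %(0,6)–@(1,5)≠  → 4/9 unlike.
Row 1: %(1,1)–%(1,2)= %(1,1)–%(2,1)= %(1,1)–%(2,2)= %(1,1)–@(2,0)≠ %(1,2)–%(2,2)= %(1,2)–@(2,3)≠ %(1,2)–%(2,1)= %(1,4)–@(1,5)≠ %(1,4)–@(2,3)≠  → 4/9 unlike.
Row 2: @(2,0)–%(2,1)≠ %(2,1)–%(2,2)= %(2,2)–@(2,3)≠ %(2,2)–@(3,3)≠ @(2,3)–@(3,3)= @(2,3)–@(3,4)=  → 3/6 unlike.
Row 3: @(3,3)–@(3,4)= @(3,3)–@(4,3)= @(3,3)–@(4,4)= @(3,3)–%(4,2)≠ @(3,4)–@(4,4)= @(3,4)–@(4,3)=  → 1/6 unlike.
Row 4: @(4,0)–%(4,1)≠ @(4,0)–@(5,1)= %(4,1)–%(4,2)= %(4,1)–@(5,1)≠ %(4,2)–@(4,3)≠ %(4,2)–%(5,3)= %(4,2)–@(5,1)≠ @(4,3)–@(4,4)= @(4,3)–%(5,3)≠ @(4,4)–%(5,5)≠ @(4,4)–%(5,3)≠ @(4,6)–@(5,6)= @(4,6)–%(5,5)≠  → 8/13 unlike.
Row 5: %(5,5)–@(5,6)≠  → 1/1 unlike.
Total adjacent occupied pairs: 44; unlike-type pairs: 21.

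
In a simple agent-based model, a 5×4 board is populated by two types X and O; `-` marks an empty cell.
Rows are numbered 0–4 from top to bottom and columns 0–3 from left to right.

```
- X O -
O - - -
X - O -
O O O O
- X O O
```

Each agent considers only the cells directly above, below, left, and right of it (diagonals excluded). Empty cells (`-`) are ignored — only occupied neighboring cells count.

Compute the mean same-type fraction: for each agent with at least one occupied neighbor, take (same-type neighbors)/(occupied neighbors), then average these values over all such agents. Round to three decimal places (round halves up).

0.486

Row 0: (0,1)X 0/1 · (0,2)O 0/1
Row 1: (1,0)O 0/1
Row 2: (2,0)X 0/2 · (2,2)O 1/1
Row 3: (3,0)O 1/2 · (3,1)O 2/3 · (3,2)O 4/4 · (3,3)O 2/2
Row 4: (4,1)X 0/2 · (4,2)O 2/3 · (4,3)O 2/2
Sum over 12 agents: 0/1 + 0/1 + 0/1 + 0/2 + 1/1 + 1/2 + 2/3 + 4/4 + 2/2 + 0/2 + 2/3 + 2/2 = 35/6; mean = 35/6 ÷ 12 = 35/72 = 0.486111… → 0.486.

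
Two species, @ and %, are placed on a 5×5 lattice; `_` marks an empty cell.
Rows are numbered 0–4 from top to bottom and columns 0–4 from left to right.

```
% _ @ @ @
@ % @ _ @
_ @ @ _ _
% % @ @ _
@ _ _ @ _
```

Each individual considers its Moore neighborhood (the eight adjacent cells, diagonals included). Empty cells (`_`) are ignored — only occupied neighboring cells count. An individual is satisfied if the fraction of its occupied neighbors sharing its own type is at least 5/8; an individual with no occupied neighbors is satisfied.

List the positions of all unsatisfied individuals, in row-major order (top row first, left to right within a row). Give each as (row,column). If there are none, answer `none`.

(0,0), (1,0), (1,1), (2,1), (3,0), (3,1), (4,0)

Row 0: (0,0)% 1/2 unhappy · (0,2)@ 2/3 ok · (0,3)@ 4/4 ok · (0,4)@ 2/2 ok
Row 1: (1,0)@ 1/3 unhappy · (1,1)% 1/6 unhappy · (1,2)@ 4/5 ok · (1,4)@ 2/2 ok
Row 2: (2,1)@ 4/7 unhappy · (2,2)@ 4/6 ok
Row 3: (3,0)% 1/3 unhappy · (3,1)% 1/5 unhappy · (3,2)@ 4/5 ok · (3,3)@ 3/3 ok
Row 4: (4,0)@ 0/2 unhappy · (4,3)@ 2/2 ok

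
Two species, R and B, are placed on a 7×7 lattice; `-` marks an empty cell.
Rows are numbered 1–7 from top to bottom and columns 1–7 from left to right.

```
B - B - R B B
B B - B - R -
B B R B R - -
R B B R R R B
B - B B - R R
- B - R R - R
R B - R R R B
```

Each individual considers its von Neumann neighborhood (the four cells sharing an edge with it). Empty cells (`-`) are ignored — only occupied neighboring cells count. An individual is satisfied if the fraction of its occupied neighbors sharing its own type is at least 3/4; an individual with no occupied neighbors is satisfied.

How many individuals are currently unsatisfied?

22

Row 1: (1,1)B 1/1 ✓ · (1,3)B 0/0 ✓ · (1,5)R 0/1 ✗ · (1,6)B 1/3 ✗ · (1,7)B 1/1 ✓
Row 2: (2,1)B 3/3 ✓ · (2,2)B 2/2 ✓ · (2,4)B 1/1 ✓ · (2,6)R 0/1 ✗
Row 3: (3,1)B 2/3 ✗ · (3,2)B 3/4 ✓ · (3,3)R 0/3 ✗ · (3,4)B 1/4 ✗ · (3,5)R 1/2 ✗
Row 4: (4,1)R 0/3 ✗ · (4,2)B 2/3 ✗ · (4,3)B 2/4 ✗ · (4,4)R 1/4 ✗ · (4,5)R 3/3 ✓ · (4,6)R 2/3 ✗ · (4,7)B 0/2 ✗
Row 5: (5,1)B 0/1 ✗ · (5,3)B 2/2 ✓ · (5,4)B 1/3 ✗ · (5,6)R 2/2 ✓ · (5,7)R 2/3 ✗
Row 6: (6,2)B 1/1 ✓ · (6,4)R 2/3 ✗ · (6,5)R 2/2 ✓ · (6,7)R 1/2 ✗
Row 7: (7,1)R 0/1 ✗ · (7,2)B 1/2 ✗ · (7,4)R 2/2 ✓ · (7,5)R 3/3 ✓ · (7,6)R 1/2 ✗ · (7,7)B 0/2 ✗
Unsatisfied: (1,5), (1,6), (2,6), (3,1), (3,3), (3,4), (3,5), (4,1), (4,2), (4,3), (4,4), (4,6), (4,7), (5,1), (5,4), (5,7), (6,4), (6,7), (7,1), (7,2), (7,6), (7,7) — 22 in total.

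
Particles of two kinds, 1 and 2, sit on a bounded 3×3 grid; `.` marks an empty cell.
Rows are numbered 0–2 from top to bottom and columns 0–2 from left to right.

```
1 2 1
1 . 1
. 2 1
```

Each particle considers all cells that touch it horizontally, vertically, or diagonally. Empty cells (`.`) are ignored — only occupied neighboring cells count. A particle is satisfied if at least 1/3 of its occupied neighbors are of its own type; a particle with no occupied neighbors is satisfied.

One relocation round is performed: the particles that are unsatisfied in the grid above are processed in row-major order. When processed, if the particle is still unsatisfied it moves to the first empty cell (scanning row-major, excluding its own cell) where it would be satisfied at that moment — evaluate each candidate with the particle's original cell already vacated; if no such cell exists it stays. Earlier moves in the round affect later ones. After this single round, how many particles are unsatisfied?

1

Initially unsatisfied (in order): (0,1), (2,1).
  (0,1) → (2,0).
  (2,1): no empty cell satisfies it; stays.
Resulting grid:
1 . 1
1 . 1
2 2 1
Unsatisfied now: (2,1).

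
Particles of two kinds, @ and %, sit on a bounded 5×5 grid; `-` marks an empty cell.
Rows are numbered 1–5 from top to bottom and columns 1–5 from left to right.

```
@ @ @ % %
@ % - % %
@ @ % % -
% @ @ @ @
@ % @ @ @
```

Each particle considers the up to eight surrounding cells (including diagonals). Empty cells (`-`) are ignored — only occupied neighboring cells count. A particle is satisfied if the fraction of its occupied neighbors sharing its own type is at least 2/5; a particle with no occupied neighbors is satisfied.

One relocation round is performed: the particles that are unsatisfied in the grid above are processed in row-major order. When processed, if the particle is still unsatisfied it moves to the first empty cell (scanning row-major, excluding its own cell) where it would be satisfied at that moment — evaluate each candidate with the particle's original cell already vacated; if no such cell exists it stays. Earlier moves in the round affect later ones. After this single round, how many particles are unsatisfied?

1

Initially unsatisfied (in order): (1,3), (2,2), (4,1), (5,1), (5,2).
  (1,3) → (3,5).
  (2,2) → (1,3).
  (4,1) → (2,3).
  (5,1): now satisfied by earlier moves; stays.
  (5,2): no empty cell satisfies it; stays.
Resulting grid:
@ @ % % %
@ - % % %
@ @ % % @
- @ @ @ @
@ % @ @ @
Unsatisfied now: (5,2).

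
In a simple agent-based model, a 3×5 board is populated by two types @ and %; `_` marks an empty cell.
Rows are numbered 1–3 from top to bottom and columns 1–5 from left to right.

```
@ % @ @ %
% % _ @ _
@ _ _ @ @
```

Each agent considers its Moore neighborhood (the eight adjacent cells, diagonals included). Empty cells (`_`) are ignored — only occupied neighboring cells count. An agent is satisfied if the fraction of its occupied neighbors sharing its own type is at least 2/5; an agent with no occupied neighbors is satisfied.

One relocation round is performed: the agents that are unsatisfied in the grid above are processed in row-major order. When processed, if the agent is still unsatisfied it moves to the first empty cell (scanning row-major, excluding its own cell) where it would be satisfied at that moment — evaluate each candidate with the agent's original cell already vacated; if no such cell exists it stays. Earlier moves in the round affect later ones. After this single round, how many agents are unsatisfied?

Initially unsatisfied (in order): (1,1), (1,5), (3,1).
  (1,1) → (2,3).
  (1,5) → (1,1).
  (3,1) → (1,5).
Resulting grid:
% % @ @ @
% % @ @ _
_ _ _ @ @
All satisfied now.

0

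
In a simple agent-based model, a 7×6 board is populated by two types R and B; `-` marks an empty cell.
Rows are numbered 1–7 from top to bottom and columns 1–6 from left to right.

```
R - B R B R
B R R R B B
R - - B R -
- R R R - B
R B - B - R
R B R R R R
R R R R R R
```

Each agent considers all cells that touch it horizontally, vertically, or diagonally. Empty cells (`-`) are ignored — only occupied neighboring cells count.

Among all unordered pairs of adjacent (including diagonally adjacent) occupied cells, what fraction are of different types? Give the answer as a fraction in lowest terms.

39/80

Scan each occupied cell's neighbors to the right and below (and the two forward diagonals) so each pair is counted once.
Row 1: R(1,1)–B(2,1)≠ R(1,1)–R(2,2)= B(1,3)–R(1,4)≠ B(1,3)–R(2,3)≠ B(1,3)–R(2,4)≠ B(1,3)–R(2,2)≠ R(1,4)–B(1,5)≠ R(1,4)–R(2,4)= R(1,4)–B(2,5)≠ R(1,4)–R(2,3)= B(1,5)–R(1,6)≠ B(1,5)–B(2,5)= B(1,5)–B(2,6)= B(1,5)–R(2,4)≠ R(1,6)–B(2,6)≠ R(1,6)–B(2,5)≠  → 11/16 unlike.
Row 2: B(2,1)–R(2,2)≠ B(2,1)–R(3,1)≠ R(2,2)–R(2,3)= R(2,2)–R(3,1)= R(2,3)–R(2,4)= R(2,3)–B(3,4)≠ R(2,4)–B(2,5)≠ R(2,4)–B(3,4)≠ R(2,4)–R(3,5)= B(2,5)–B(2,6)= B(2,5)–R(3,5)≠ B(2,5)–B(3,4)= B(2,6)–R(3,5)≠  → 7/13 unlike.
Row 3: R(3,1)–R(4,2)= B(3,4)–R(3,5)≠ B(3,4)–R(4,4)≠ B(3,4)–R(4,3)≠ R(3,5)–B(4,6)≠ R(3,5)–R(4,4)=  → 4/6 unlike.
Row 4: R(4,2)–R(4,3)= R(4,2)–B(5,2)≠ R(4,2)–R(5,1)= R(4,3)–R(4,4)= R(4,3)–B(5,4)≠ R(4,3)–B(5,2)≠ R(4,4)–B(5,4)≠ B(4,6)–R(5,6)≠  → 5/8 unlike.
Row 5: R(5,1)–B(5,2)≠ R(5,1)–R(6,1)= R(5,1)–B(6,2)≠ B(5,2)–B(6,2)= B(5,2)–R(6,3)≠ B(5,2)–R(6,1)≠ B(5,4)–R(6,4)≠ B(5,4)–R(6,5)≠ B(5,4)–R(6,3)≠ R(5,6)–R(6,6)= R(5,6)–R(6,5)=  → 7/11 unlike.
Row 6: R(6,1)–B(6,2)≠ R(6,1)–R(7,1)= R(6,1)–R(7,2)= B(6,2)–R(6,3)≠ B(6,2)–R(7,2)≠ B(6,2)–R(7,3)≠ B(6,2)–R(7,1)≠ R(6,3)–R(6,4)= R(6,3)–R(7,3)= R(6,3)–R(7,4)= R(6,3)–R(7,2)= R(6,4)–R(6,5)= R(6,4)–R(7,4)= R(6,4)–R(7,5)= R(6,4)–R(7,3)= R(6,5)–R(6,6)= R(6,5)–R(7,5)= R(6,5)–R(7,6)= R(6,5)–R(7,4)= R(6,6)–R(7,6)= R(6,6)–R(7,5)=  → 5/21 unlike.
Row 7: R(7,1)–R(7,2)= R(7,2)–R(7,3)= R(7,3)–R(7,4)= R(7,4)–R(7,5)= R(7,5)–R(7,6)=  → 0/5 unlike.
Total adjacent occupied pairs: 80; unlike-type pairs: 39.
39/80 is already in lowest terms.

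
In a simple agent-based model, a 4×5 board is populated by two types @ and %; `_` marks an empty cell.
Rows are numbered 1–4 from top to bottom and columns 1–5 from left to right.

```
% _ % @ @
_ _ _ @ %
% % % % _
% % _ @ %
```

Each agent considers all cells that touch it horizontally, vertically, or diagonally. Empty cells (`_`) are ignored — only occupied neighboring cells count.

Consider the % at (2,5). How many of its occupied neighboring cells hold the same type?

1

Occupied neighbors of (2,5): (1,4)=@, (1,5)=@, (2,4)=@, (3,4)=%.
Same type (%): 1 of 4.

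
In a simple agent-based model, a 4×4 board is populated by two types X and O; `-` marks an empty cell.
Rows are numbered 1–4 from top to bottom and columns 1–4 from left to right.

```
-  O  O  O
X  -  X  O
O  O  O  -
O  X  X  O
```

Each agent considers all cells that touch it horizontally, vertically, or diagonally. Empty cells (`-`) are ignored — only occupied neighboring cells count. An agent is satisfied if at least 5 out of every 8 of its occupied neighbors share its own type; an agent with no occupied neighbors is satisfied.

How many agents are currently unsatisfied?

(1,2)O 1/3 ✗
(1,3)O 3/4 ✓
(1,4)O 2/3 ✓
(2,1)X 0/3 ✗
(2,3)X 0/6 ✗
(2,4)O 3/4 ✓
(3,1)O 2/4 ✗
(3,2)O 3/7 ✗
(3,3)O 3/6 ✗
(4,1)O 2/3 ✓
(4,2)X 1/5 ✗
(4,3)X 1/4 ✗
(4,4)O 1/2 ✗
Unsatisfied: (1,2), (2,1), (2,3), (3,1), (3,2), (3,3), (4,2), (4,3), (4,4) — 9 in total.

9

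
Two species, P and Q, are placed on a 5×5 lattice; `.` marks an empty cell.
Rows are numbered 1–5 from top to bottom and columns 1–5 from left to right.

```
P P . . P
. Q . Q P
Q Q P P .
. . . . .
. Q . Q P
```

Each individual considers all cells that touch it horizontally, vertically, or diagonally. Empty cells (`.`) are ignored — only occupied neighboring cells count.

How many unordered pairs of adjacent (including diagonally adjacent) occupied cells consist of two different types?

9

Scan each occupied cell's neighbors to the right and below (and the two forward diagonals) so each pair is counted once.
From row 1: 3 unlike of 5 pairs (running 3/5).
From row 2: 4 unlike of 7 pairs (running 7/12).
From row 3: 1 unlike of 3 pairs (running 8/15).
From row 5: 1 unlike of 1 pairs (running 9/16).
Total adjacent occupied pairs: 16; unlike-type pairs: 9.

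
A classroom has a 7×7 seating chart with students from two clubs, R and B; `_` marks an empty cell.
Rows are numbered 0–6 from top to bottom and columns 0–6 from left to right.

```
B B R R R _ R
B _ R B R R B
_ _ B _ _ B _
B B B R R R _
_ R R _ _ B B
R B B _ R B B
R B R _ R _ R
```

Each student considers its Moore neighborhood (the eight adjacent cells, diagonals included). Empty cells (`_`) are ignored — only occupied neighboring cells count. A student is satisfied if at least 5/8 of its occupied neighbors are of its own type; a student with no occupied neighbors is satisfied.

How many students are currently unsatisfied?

29

(0,0)B 2/2 ✓
(0,1)B 2/4 ✗
(0,2)R 2/4 ✗
(0,3)R 4/5 ✓
(0,4)R 3/4 ✓
(0,6)R 1/2 ✗
(1,0)B 2/2 ✓
(1,2)R 2/5 ✗
(1,3)B 1/6 ✗
(1,4)R 3/5 ✗
(1,5)R 3/5 ✗
(1,6)B 1/3 ✗
(2,2)B 3/5 ✗
(2,5)B 1/5 ✗
(3,0)B 1/2 ✗
(3,1)B 3/5 ✗
(3,2)B 2/5 ✗
(3,3)R 2/4 ✗
(3,4)R 2/4 ✗
(3,5)R 1/4 ✗
(4,1)R 2/7 ✗
(4,2)R 2/6 ✗
(4,5)B 3/6 ✗
(4,6)B 3/4 ✓
(5,0)R 2/4 ✗
(5,1)B 2/7 ✗
(5,2)B 2/5 ✗
(5,4)R 1/3 ✗
(5,5)B 3/6 ✗
(5,6)B 3/4 ✓
(6,0)R 1/3 ✗
(6,1)B 2/5 ✗
(6,2)R 0/3 ✗
(6,4)R 1/2 ✗
(6,6)R 0/2 ✗
Unsatisfied: (0,1), (0,2), (0,6), (1,2), (1,3), (1,4), (1,5), (1,6), (2,2), (2,5), (3,0), (3,1), (3,2), (3,3), (3,4), (3,5), (4,1), (4,2), (4,5), (5,0), (5,1), (5,2), (5,4), (5,5), (6,0), (6,1), (6,2), (6,4), (6,6) — 29 in total.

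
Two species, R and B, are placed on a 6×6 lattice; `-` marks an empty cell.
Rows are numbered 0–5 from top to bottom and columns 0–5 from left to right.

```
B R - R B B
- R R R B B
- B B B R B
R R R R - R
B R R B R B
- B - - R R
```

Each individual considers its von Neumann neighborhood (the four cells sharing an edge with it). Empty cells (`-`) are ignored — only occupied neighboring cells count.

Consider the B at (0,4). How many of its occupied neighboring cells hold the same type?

2

Occupied neighbors of (0,4): (1,4)=B, (0,3)=R, (0,5)=B.
Same type (B): 2 of 3.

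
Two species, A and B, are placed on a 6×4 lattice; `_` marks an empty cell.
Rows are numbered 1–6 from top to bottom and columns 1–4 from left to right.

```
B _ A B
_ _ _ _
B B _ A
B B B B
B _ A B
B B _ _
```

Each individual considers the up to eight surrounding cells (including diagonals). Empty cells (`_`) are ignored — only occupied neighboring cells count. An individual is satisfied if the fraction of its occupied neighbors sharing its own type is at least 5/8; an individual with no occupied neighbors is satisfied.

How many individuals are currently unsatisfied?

(1,1)B 0/0 satisfied
(1,3)A 0/1 not
(1,4)B 0/1 not
(3,1)B 3/3 satisfied
(3,2)B 4/4 satisfied
(3,4)A 0/2 not
(4,1)B 4/4 satisfied
(4,2)B 5/6 satisfied
(4,3)B 4/6 satisfied
(4,4)B 2/4 not
(5,1)B 4/4 satisfied
(5,3)A 0/5 not
(5,4)B 2/3 satisfied
(6,1)B 2/2 satisfied
(6,2)B 2/3 satisfied
Unsatisfied: (1,3), (1,4), (3,4), (4,4), (5,3) — 5 in total.

5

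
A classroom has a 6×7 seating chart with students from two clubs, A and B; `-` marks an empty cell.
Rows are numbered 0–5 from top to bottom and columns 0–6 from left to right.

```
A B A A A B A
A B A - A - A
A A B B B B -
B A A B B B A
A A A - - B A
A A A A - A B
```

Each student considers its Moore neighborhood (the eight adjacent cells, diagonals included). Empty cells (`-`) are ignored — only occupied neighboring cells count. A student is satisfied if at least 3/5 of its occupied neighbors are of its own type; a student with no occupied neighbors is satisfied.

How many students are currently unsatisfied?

19

Row 0: (0,0)A 1/3 unhappy · (0,1)B 1/5 unhappy · (0,2)A 2/4 unhappy · (0,3)A 4/4 ok · (0,4)A 2/3 ok · (0,5)B 0/4 unhappy · (0,6)A 1/2 unhappy
Row 1: (1,0)A 3/5 ok · (1,1)B 2/8 unhappy · (1,2)A 3/7 unhappy · (1,4)A 2/6 unhappy · (1,6)A 1/3 unhappy
Row 2: (2,0)A 3/5 ok · (2,1)A 5/8 ok · (2,2)B 3/7 unhappy · (2,3)B 4/7 unhappy · (2,4)B 5/6 ok · (2,5)B 3/6 unhappy
Row 3: (3,0)B 0/5 unhappy · (3,1)A 6/8 ok · (3,2)A 4/7 unhappy · (3,3)B 4/6 ok · (3,4)B 6/6 ok · (3,5)B 4/6 ok · (3,6)A 1/4 unhappy
Row 4: (4,0)A 4/5 ok · (4,1)A 7/8 ok · (4,2)A 6/7 ok · (4,5)B 3/6 unhappy · (4,6)A 2/5 unhappy
Row 5: (5,0)A 3/3 ok · (5,1)A 5/5 ok · (5,2)A 4/4 ok · (5,3)A 2/2 ok · (5,5)A 1/3 unhappy · (5,6)B 1/3 unhappy
Unsatisfied: (0,0), (0,1), (0,2), (0,5), (0,6), (1,1), (1,2), (1,4), (1,6), (2,2), (2,3), (2,5), (3,0), (3,2), (3,6), (4,5), (4,6), (5,5), (5,6) — 19 in total.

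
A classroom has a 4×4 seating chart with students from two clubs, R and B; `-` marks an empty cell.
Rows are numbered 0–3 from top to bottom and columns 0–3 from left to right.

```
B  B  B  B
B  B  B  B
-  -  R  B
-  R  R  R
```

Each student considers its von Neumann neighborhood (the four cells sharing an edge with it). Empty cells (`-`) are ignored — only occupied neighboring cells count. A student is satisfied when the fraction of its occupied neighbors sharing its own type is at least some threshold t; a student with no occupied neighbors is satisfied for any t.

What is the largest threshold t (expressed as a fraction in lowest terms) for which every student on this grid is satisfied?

Row 0: (0,0)B 2/2 · (0,1)B 3/3 · (0,2)B 3/3 · (0,3)B 2/2
Row 1: (1,0)B 2/2 · (1,1)B 3/3 · (1,2)B 3/4 · (1,3)B 3/3
Row 2: (2,2)R 1/3 · (2,3)B 1/3
Row 3: (3,1)R 1/1 · (3,2)R 3/3 · (3,3)R 1/2
The smallest same-type fraction is 1/3 at (2,2), which reduces to 1/3. Any threshold above that leaves this student unsatisfied.

1/3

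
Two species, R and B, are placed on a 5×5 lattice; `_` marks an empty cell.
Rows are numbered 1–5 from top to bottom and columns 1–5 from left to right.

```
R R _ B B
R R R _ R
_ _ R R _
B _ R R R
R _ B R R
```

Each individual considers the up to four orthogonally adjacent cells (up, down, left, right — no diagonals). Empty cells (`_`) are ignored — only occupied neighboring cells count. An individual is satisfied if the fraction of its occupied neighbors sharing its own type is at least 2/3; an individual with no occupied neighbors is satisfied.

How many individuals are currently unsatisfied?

(1,1)R 2/2 ✓
(1,2)R 2/2 ✓
(1,4)B 1/1 ✓
(1,5)B 1/2 ✗
(2,1)R 2/2 ✓
(2,2)R 3/3 ✓
(2,3)R 2/2 ✓
(2,5)R 0/1 ✗
(3,3)R 3/3 ✓
(3,4)R 2/2 ✓
(4,1)B 0/1 ✗
(4,3)R 2/3 ✓
(4,4)R 4/4 ✓
(4,5)R 2/2 ✓
(5,1)R 0/1 ✗
(5,3)B 0/2 ✗
(5,4)R 2/3 ✓
(5,5)R 2/2 ✓
Unsatisfied: (1,5), (2,5), (4,1), (5,1), (5,3) — 5 in total.

5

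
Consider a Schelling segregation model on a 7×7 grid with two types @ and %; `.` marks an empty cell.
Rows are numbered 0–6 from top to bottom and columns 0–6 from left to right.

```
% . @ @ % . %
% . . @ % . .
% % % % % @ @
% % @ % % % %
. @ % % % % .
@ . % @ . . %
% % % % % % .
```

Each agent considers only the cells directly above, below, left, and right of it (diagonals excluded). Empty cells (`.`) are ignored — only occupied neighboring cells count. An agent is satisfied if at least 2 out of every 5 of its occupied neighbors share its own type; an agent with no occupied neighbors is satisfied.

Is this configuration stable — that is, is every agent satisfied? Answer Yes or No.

No

(0,0)% 1/1 ✓
(0,2)@ 1/1 ✓
(0,3)@ 2/3 ✓
(0,4)% 1/2 ✓
(0,6)% 0/0 ✓
(1,0)% 2/2 ✓
(1,3)@ 1/3 ✗
(1,4)% 2/3 ✓
(2,0)% 3/3 ✓
(2,1)% 3/3 ✓
(2,2)% 2/3 ✓
(2,3)% 3/4 ✓
(2,4)% 3/4 ✓
(2,5)@ 1/3 ✗
(2,6)@ 1/2 ✓
(3,0)% 2/2 ✓
(3,1)% 2/4 ✓
(3,2)@ 0/4 ✗
(3,3)% 3/4 ✓
(3,4)% 4/4 ✓
(3,5)% 3/4 ✓
(3,6)% 1/2 ✓
(4,1)@ 0/2 ✗
(4,2)% 2/4 ✓
(4,3)% 3/4 ✓
(4,4)% 3/3 ✓
(4,5)% 2/2 ✓
(5,0)@ 0/1 ✗
(5,2)% 2/3 ✓
(5,3)@ 0/3 ✗
(5,6)% 0/0 ✓
(6,0)% 1/2 ✓
(6,1)% 2/2 ✓
(6,2)% 3/3 ✓
(6,3)% 2/3 ✓
(6,4)% 2/2 ✓
(6,5)% 1/1 ✓
For instance (1,3) has only 1/3 same-type neighbors, below 2/5.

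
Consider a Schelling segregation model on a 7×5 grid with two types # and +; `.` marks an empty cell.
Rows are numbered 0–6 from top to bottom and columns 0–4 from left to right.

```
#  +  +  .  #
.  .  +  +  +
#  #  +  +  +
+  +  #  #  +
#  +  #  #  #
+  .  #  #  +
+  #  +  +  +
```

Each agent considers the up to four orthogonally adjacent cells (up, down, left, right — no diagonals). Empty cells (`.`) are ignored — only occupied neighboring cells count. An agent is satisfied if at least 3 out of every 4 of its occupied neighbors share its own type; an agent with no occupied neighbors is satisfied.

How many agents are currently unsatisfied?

Row 0: (0,0)# 0/1 not · (0,1)+ 1/2 not · (0,2)+ 2/2 satisfied · (0,4)# 0/1 not
Row 1: (1,2)+ 3/3 satisfied · (1,3)+ 3/3 satisfied · (1,4)+ 2/3 not
Row 2: (2,0)# 1/2 not · (2,1)# 1/3 not · (2,2)+ 2/4 not · (2,3)+ 3/4 satisfied · (2,4)+ 3/3 satisfied
Row 3: (3,0)+ 1/3 not · (3,1)+ 2/4 not · (3,2)# 2/4 not · (3,3)# 2/4 not · (3,4)+ 1/3 not
Row 4: (4,0)# 0/3 not · (4,1)+ 1/3 not · (4,2)# 3/4 satisfied · (4,3)# 4/4 satisfied · (4,4)# 1/3 not
Row 5: (5,0)+ 1/2 not · (5,2)# 2/3 not · (5,3)# 2/4 not · (5,4)+ 1/3 not
Row 6: (6,0)+ 1/2 not · (6,1)# 0/2 not · (6,2)+ 1/3 not · (6,3)+ 2/3 not · (6,4)+ 2/2 satisfied
Unsatisfied: (0,0), (0,1), (0,4), (1,4), (2,0), (2,1), (2,2), (3,0), (3,1), (3,2), (3,3), (3,4), (4,0), (4,1), (4,4), (5,0), (5,2), (5,3), (5,4), (6,0), (6,1), (6,2), (6,3) — 23 in total.

23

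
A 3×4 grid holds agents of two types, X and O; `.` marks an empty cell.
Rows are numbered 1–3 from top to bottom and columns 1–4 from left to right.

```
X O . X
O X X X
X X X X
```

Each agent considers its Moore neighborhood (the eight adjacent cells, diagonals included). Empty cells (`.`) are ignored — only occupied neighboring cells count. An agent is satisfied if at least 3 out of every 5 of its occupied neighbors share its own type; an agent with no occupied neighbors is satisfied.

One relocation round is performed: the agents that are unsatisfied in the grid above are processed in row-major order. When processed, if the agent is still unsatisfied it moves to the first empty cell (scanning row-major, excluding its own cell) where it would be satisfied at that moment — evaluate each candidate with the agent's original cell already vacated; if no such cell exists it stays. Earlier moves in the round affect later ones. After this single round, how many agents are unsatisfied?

2

Initially unsatisfied (in order): (1,1), (1,2), (2,1).
  (1,1) → (1,3).
  (1,2): no empty cell satisfies it; stays.
  (2,1): no empty cell satisfies it; stays.
Resulting grid:
. O X X
O X X X
X X X X
Unsatisfied now: (1,2), (2,1).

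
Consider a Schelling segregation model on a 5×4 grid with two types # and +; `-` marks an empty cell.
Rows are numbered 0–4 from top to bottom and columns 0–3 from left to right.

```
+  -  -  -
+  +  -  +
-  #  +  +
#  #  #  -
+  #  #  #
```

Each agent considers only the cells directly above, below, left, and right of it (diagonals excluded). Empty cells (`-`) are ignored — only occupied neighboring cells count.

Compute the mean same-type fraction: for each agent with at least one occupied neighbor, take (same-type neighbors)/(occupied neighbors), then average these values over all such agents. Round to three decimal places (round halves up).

Row 0: (0,0)+ 1/1
Row 1: (1,0)+ 2/2 · (1,1)+ 1/2 · (1,3)+ 1/1
Row 2: (2,1)# 1/3 · (2,2)+ 1/3 · (2,3)+ 2/2
Row 3: (3,0)# 1/2 · (3,1)# 4/4 · (3,2)# 2/3
Row 4: (4,0)+ 0/2 · (4,1)# 2/3 · (4,2)# 3/3 · (4,3)# 1/1
Sum over 14 agents: 1/1 + 2/2 + 1/2 + 1/1 + 1/3 + 1/3 + 2/2 + 1/2 + 4/4 + 2/3 + 0/2 + 2/3 + 3/3 + 1/1 = 10; mean = 10 ÷ 14 = 5/7 = 0.714285… → 0.714.

0.714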